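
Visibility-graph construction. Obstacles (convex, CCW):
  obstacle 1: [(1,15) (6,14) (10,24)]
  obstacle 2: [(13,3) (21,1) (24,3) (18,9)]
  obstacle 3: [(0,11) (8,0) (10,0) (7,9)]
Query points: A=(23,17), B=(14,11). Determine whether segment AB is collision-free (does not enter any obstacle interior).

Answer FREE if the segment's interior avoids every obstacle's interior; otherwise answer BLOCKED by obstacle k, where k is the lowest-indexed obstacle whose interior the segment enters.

Obstacle 1 [(1,15) (6,14) (10,24)]:
  edge (1,15)–(6,14): clear
  edge (6,14)–(10,24): clear
  edge (10,24)–(1,15): clear
  midpoint (37/2,14) outside
  → clear
Obstacle 2 [(13,3) (21,1) (24,3) (18,9)]:
  edge (13,3)–(21,1): clear
  edge (21,1)–(24,3): clear
  edge (24,3)–(18,9): clear
  edge (18,9)–(13,3): clear
  midpoint (37/2,14) outside
  → clear
Obstacle 3 [(0,11) (8,0) (10,0) (7,9)]:
  edge (0,11)–(8,0): clear
  edge (8,0)–(10,0): clear
  edge (10,0)–(7,9): clear
  edge (7,9)–(0,11): clear
  midpoint (37/2,14) outside
  → clear

FREE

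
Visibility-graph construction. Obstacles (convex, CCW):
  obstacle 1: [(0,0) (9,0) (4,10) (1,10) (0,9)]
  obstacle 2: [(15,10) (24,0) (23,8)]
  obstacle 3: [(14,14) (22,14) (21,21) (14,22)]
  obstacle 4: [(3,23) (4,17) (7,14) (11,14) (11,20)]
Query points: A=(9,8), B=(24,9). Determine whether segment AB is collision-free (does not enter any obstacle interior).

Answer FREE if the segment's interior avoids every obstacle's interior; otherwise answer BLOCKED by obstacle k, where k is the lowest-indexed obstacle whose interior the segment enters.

BLOCKED by obstacle 2

Obstacle 1 [(0,0) (9,0) (4,10) (1,10) (0,9)]:
  edge (0,0)–(9,0): clear
  edge (9,0)–(4,10): clear
  edge (4,10)–(1,10): clear
  edge (1,10)–(0,9): clear
  edge (0,9)–(0,0): clear
  midpoint (33/2,17/2) outside
  → clear
Obstacle 2 [(15,10) (24,0) (23,8)]:
  edge (15,10)–(24,0): crosses AB
  edge (24,0)–(23,8): clear
  edge (23,8)–(15,10): crosses AB
  → BLOCKED
Obstacle 3 [(14,14) (22,14) (21,21) (14,22)]:
  edge (14,14)–(22,14): clear
  edge (22,14)–(21,21): clear
  edge (21,21)–(14,22): clear
  edge (14,22)–(14,14): clear
  midpoint (33/2,17/2) outside
  → clear
Obstacle 4 [(3,23) (4,17) (7,14) (11,14) (11,20)]:
  edge (3,23)–(4,17): clear
  edge (4,17)–(7,14): clear
  edge (7,14)–(11,14): clear
  edge (11,14)–(11,20): clear
  edge (11,20)–(3,23): clear
  midpoint (33/2,17/2) outside
  → clear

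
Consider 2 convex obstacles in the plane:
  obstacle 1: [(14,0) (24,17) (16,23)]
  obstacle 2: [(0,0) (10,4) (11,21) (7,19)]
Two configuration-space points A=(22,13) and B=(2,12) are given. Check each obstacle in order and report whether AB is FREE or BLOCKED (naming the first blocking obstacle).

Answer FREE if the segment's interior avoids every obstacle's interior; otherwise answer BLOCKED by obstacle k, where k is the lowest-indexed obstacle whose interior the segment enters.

Obstacle 1 [(14,0) (24,17) (16,23)]:
  edge (14,0)–(24,17): crosses AB
  edge (24,17)–(16,23): clear
  edge (16,23)–(14,0): crosses AB
  → BLOCKED
Obstacle 2 [(0,0) (10,4) (11,21) (7,19)]:
  edge (0,0)–(10,4): clear
  edge (10,4)–(11,21): crosses AB
  edge (11,21)–(7,19): clear
  edge (7,19)–(0,0): crosses AB
  → BLOCKED

BLOCKED by obstacle 1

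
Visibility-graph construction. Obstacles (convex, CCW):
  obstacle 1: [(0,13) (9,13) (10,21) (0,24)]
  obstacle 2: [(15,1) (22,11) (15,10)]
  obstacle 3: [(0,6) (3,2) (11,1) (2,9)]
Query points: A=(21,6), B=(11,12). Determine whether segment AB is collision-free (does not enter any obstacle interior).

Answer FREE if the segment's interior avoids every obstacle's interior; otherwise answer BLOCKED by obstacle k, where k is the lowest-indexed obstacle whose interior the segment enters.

Obstacle 1 [(0,13) (9,13) (10,21) (0,24)]:
  edge (0,13)–(9,13): clear
  edge (9,13)–(10,21): clear
  edge (10,21)–(0,24): clear
  edge (0,24)–(0,13): clear
  midpoint (16,9) outside
  → clear
Obstacle 2 [(15,1) (22,11) (15,10)]:
  edge (15,1)–(22,11): crosses AB
  edge (22,11)–(15,10): clear
  edge (15,10)–(15,1): crosses AB
  → BLOCKED
Obstacle 3 [(0,6) (3,2) (11,1) (2,9)]:
  edge (0,6)–(3,2): clear
  edge (3,2)–(11,1): clear
  edge (11,1)–(2,9): clear
  edge (2,9)–(0,6): clear
  midpoint (16,9) outside
  → clear

BLOCKED by obstacle 2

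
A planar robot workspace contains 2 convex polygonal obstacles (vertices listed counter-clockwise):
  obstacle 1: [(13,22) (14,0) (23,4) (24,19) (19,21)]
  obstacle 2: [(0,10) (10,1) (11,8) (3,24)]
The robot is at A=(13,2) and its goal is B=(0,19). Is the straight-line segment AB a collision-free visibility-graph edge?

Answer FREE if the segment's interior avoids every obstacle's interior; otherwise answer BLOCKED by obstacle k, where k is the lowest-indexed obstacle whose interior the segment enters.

Obstacle 1 [(13,22) (14,0) (23,4) (24,19) (19,21)]:
  edge (13,22)–(14,0): clear
  edge (14,0)–(23,4): clear
  edge (23,4)–(24,19): clear
  edge (24,19)–(19,21): clear
  edge (19,21)–(13,22): clear
  midpoint (13/2,21/2) outside
  → clear
Obstacle 2 [(0,10) (10,1) (11,8) (3,24)]:
  edge (0,10)–(10,1): clear
  edge (10,1)–(11,8): crosses AB
  edge (11,8)–(3,24): clear
  edge (3,24)–(0,10): crosses AB
  → BLOCKED

BLOCKED by obstacle 2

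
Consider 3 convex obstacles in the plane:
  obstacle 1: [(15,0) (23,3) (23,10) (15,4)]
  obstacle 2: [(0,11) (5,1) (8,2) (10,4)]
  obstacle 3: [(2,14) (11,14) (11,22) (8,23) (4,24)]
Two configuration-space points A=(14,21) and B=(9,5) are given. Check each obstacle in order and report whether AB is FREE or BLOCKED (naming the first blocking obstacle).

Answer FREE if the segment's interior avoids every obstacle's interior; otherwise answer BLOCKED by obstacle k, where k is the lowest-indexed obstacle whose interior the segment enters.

Obstacle 1 [(15,0) (23,3) (23,10) (15,4)]:
  edge (15,0)–(23,3): clear
  edge (23,3)–(23,10): clear
  edge (23,10)–(15,4): clear
  edge (15,4)–(15,0): clear
  midpoint (23/2,13) outside
  → clear
Obstacle 2 [(0,11) (5,1) (8,2) (10,4)]:
  edge (0,11)–(5,1): clear
  edge (5,1)–(8,2): clear
  edge (8,2)–(10,4): clear
  edge (10,4)–(0,11): clear
  midpoint (23/2,13) outside
  → clear
Obstacle 3 [(2,14) (11,14) (11,22) (8,23) (4,24)]:
  edge (2,14)–(11,14): clear
  edge (11,14)–(11,22): clear
  edge (11,22)–(8,23): clear
  edge (8,23)–(4,24): clear
  edge (4,24)–(2,14): clear
  midpoint (23/2,13) outside
  → clear

FREE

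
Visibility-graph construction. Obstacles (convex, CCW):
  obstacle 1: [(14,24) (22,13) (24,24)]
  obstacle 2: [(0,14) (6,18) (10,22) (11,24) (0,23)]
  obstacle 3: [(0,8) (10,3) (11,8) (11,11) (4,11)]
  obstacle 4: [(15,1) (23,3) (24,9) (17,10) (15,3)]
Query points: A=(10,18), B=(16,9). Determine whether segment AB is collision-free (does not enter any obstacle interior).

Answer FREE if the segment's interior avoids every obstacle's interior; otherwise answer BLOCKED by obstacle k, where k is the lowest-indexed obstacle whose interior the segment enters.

Obstacle 1 [(14,24) (22,13) (24,24)]:
  edge (14,24)–(22,13): clear
  edge (22,13)–(24,24): clear
  edge (24,24)–(14,24): clear
  midpoint (13,27/2) outside
  → clear
Obstacle 2 [(0,14) (6,18) (10,22) (11,24) (0,23)]:
  edge (0,14)–(6,18): clear
  edge (6,18)–(10,22): clear
  edge (10,22)–(11,24): clear
  edge (11,24)–(0,23): clear
  edge (0,23)–(0,14): clear
  midpoint (13,27/2) outside
  → clear
Obstacle 3 [(0,8) (10,3) (11,8) (11,11) (4,11)]:
  edge (0,8)–(10,3): clear
  edge (10,3)–(11,8): clear
  edge (11,8)–(11,11): clear
  edge (11,11)–(4,11): clear
  edge (4,11)–(0,8): clear
  midpoint (13,27/2) outside
  → clear
Obstacle 4 [(15,1) (23,3) (24,9) (17,10) (15,3)]:
  edge (15,1)–(23,3): clear
  edge (23,3)–(24,9): clear
  edge (24,9)–(17,10): clear
  edge (17,10)–(15,3): clear
  edge (15,3)–(15,1): clear
  midpoint (13,27/2) outside
  → clear

FREE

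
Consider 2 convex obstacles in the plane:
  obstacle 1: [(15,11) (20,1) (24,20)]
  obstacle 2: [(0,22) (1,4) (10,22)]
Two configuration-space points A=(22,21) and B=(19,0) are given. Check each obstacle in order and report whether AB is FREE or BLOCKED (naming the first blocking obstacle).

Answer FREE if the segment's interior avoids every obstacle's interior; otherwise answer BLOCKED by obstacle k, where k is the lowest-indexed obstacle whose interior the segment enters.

BLOCKED by obstacle 1

Obstacle 1 [(15,11) (20,1) (24,20)]:
  edge (15,11)–(20,1): crosses AB
  edge (20,1)–(24,20): clear
  edge (24,20)–(15,11): crosses AB
  → BLOCKED
Obstacle 2 [(0,22) (1,4) (10,22)]:
  edge (0,22)–(1,4): clear
  edge (1,4)–(10,22): clear
  edge (10,22)–(0,22): clear
  midpoint (41/2,21/2) outside
  → clear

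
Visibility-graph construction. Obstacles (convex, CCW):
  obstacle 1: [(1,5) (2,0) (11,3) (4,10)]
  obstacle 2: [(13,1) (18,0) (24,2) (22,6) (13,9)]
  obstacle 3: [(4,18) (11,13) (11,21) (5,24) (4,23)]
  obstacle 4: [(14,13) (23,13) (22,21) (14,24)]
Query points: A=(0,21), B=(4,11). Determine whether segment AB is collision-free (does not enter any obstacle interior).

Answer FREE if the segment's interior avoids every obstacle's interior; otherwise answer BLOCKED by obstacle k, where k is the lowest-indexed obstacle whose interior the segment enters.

FREE

Obstacle 1 [(1,5) (2,0) (11,3) (4,10)]:
  edge (1,5)–(2,0): clear
  edge (2,0)–(11,3): clear
  edge (11,3)–(4,10): clear
  edge (4,10)–(1,5): clear
  midpoint (2,16) outside
  → clear
Obstacle 2 [(13,1) (18,0) (24,2) (22,6) (13,9)]:
  edge (13,1)–(18,0): clear
  edge (18,0)–(24,2): clear
  edge (24,2)–(22,6): clear
  edge (22,6)–(13,9): clear
  edge (13,9)–(13,1): clear
  midpoint (2,16) outside
  → clear
Obstacle 3 [(4,18) (11,13) (11,21) (5,24) (4,23)]:
  edge (4,18)–(11,13): clear
  edge (11,13)–(11,21): clear
  edge (11,21)–(5,24): clear
  edge (5,24)–(4,23): clear
  edge (4,23)–(4,18): clear
  midpoint (2,16) outside
  → clear
Obstacle 4 [(14,13) (23,13) (22,21) (14,24)]:
  edge (14,13)–(23,13): clear
  edge (23,13)–(22,21): clear
  edge (22,21)–(14,24): clear
  edge (14,24)–(14,13): clear
  midpoint (2,16) outside
  → clear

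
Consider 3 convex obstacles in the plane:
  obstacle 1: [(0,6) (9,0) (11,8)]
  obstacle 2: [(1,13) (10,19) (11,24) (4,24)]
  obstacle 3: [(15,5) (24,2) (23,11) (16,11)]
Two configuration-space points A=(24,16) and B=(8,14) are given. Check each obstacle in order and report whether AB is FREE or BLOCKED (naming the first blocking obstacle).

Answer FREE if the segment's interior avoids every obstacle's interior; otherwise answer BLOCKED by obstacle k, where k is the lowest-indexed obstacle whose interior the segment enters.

FREE

Obstacle 1 [(0,6) (9,0) (11,8)]:
  edge (0,6)–(9,0): clear
  edge (9,0)–(11,8): clear
  edge (11,8)–(0,6): clear
  midpoint (16,15) outside
  → clear
Obstacle 2 [(1,13) (10,19) (11,24) (4,24)]:
  edge (1,13)–(10,19): clear
  edge (10,19)–(11,24): clear
  edge (11,24)–(4,24): clear
  edge (4,24)–(1,13): clear
  midpoint (16,15) outside
  → clear
Obstacle 3 [(15,5) (24,2) (23,11) (16,11)]:
  edge (15,5)–(24,2): clear
  edge (24,2)–(23,11): clear
  edge (23,11)–(16,11): clear
  edge (16,11)–(15,5): clear
  midpoint (16,15) outside
  → clear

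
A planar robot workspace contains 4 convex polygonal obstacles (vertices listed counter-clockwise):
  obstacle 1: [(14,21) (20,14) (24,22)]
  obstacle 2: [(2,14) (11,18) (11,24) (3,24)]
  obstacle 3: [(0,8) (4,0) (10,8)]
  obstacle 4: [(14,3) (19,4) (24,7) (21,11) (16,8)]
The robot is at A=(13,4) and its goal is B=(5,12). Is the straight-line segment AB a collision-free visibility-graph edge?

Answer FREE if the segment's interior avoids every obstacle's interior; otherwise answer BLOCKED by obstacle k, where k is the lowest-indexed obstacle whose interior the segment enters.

Obstacle 1 [(14,21) (20,14) (24,22)]:
  edge (14,21)–(20,14): clear
  edge (20,14)–(24,22): clear
  edge (24,22)–(14,21): clear
  midpoint (9,8) outside
  → clear
Obstacle 2 [(2,14) (11,18) (11,24) (3,24)]:
  edge (2,14)–(11,18): clear
  edge (11,18)–(11,24): clear
  edge (11,24)–(3,24): clear
  edge (3,24)–(2,14): clear
  midpoint (9,8) outside
  → clear
Obstacle 3 [(0,8) (4,0) (10,8)]:
  edge (0,8)–(4,0): clear
  edge (4,0)–(10,8): crosses AB
  edge (10,8)–(0,8): crosses AB
  → BLOCKED
Obstacle 4 [(14,3) (19,4) (24,7) (21,11) (16,8)]:
  edge (14,3)–(19,4): clear
  edge (19,4)–(24,7): clear
  edge (24,7)–(21,11): clear
  edge (21,11)–(16,8): clear
  edge (16,8)–(14,3): clear
  midpoint (9,8) outside
  → clear

BLOCKED by obstacle 3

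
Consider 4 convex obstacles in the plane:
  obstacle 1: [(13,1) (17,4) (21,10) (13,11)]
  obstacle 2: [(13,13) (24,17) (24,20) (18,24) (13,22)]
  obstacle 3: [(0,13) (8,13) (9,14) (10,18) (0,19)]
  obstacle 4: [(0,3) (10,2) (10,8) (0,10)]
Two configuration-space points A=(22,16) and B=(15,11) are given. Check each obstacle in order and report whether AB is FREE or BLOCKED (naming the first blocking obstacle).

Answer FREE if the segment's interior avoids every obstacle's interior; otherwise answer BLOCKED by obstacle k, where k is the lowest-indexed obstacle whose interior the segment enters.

Obstacle 1 [(13,1) (17,4) (21,10) (13,11)]:
  edge (13,1)–(17,4): clear
  edge (17,4)–(21,10): clear
  edge (21,10)–(13,11): clear
  edge (13,11)–(13,1): clear
  midpoint (37/2,27/2) outside
  → clear
Obstacle 2 [(13,13) (24,17) (24,20) (18,24) (13,22)]:
  edge (13,13)–(24,17): clear
  edge (24,17)–(24,20): clear
  edge (24,20)–(18,24): clear
  edge (18,24)–(13,22): clear
  edge (13,22)–(13,13): clear
  midpoint (37/2,27/2) outside
  → clear
Obstacle 3 [(0,13) (8,13) (9,14) (10,18) (0,19)]:
  edge (0,13)–(8,13): clear
  edge (8,13)–(9,14): clear
  edge (9,14)–(10,18): clear
  edge (10,18)–(0,19): clear
  edge (0,19)–(0,13): clear
  midpoint (37/2,27/2) outside
  → clear
Obstacle 4 [(0,3) (10,2) (10,8) (0,10)]:
  edge (0,3)–(10,2): clear
  edge (10,2)–(10,8): clear
  edge (10,8)–(0,10): clear
  edge (0,10)–(0,3): clear
  midpoint (37/2,27/2) outside
  → clear

FREE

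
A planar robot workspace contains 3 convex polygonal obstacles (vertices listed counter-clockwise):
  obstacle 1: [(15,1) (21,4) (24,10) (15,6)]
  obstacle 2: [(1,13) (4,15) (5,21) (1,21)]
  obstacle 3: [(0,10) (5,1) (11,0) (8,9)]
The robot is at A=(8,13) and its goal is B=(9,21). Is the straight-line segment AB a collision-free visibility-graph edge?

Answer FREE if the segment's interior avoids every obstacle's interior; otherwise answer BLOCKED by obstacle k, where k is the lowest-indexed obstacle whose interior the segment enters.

FREE

Obstacle 1 [(15,1) (21,4) (24,10) (15,6)]:
  edge (15,1)–(21,4): clear
  edge (21,4)–(24,10): clear
  edge (24,10)–(15,6): clear
  edge (15,6)–(15,1): clear
  midpoint (17/2,17) outside
  → clear
Obstacle 2 [(1,13) (4,15) (5,21) (1,21)]:
  edge (1,13)–(4,15): clear
  edge (4,15)–(5,21): clear
  edge (5,21)–(1,21): clear
  edge (1,21)–(1,13): clear
  midpoint (17/2,17) outside
  → clear
Obstacle 3 [(0,10) (5,1) (11,0) (8,9)]:
  edge (0,10)–(5,1): clear
  edge (5,1)–(11,0): clear
  edge (11,0)–(8,9): clear
  edge (8,9)–(0,10): clear
  midpoint (17/2,17) outside
  → clear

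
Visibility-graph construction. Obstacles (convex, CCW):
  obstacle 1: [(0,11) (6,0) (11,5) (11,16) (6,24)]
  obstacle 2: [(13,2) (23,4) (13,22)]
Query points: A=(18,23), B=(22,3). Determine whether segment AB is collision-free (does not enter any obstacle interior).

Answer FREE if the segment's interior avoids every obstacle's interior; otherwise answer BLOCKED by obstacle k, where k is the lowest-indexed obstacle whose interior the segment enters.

BLOCKED by obstacle 2

Obstacle 1 [(0,11) (6,0) (11,5) (11,16) (6,24)]:
  edge (0,11)–(6,0): clear
  edge (6,0)–(11,5): clear
  edge (11,5)–(11,16): clear
  edge (11,16)–(6,24): clear
  edge (6,24)–(0,11): clear
  midpoint (20,13) outside
  → clear
Obstacle 2 [(13,2) (23,4) (13,22)]:
  edge (13,2)–(23,4): crosses AB
  edge (23,4)–(13,22): crosses AB
  edge (13,22)–(13,2): clear
  → BLOCKED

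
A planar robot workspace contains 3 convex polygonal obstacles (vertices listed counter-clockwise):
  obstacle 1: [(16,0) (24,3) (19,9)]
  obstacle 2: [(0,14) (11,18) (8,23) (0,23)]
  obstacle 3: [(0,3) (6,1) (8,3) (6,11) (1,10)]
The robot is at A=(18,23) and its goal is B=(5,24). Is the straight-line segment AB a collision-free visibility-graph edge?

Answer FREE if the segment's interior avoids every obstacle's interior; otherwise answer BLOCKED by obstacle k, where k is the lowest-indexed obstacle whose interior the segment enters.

FREE

Obstacle 1 [(16,0) (24,3) (19,9)]:
  edge (16,0)–(24,3): clear
  edge (24,3)–(19,9): clear
  edge (19,9)–(16,0): clear
  midpoint (23/2,47/2) outside
  → clear
Obstacle 2 [(0,14) (11,18) (8,23) (0,23)]:
  edge (0,14)–(11,18): clear
  edge (11,18)–(8,23): clear
  edge (8,23)–(0,23): clear
  edge (0,23)–(0,14): clear
  midpoint (23/2,47/2) outside
  → clear
Obstacle 3 [(0,3) (6,1) (8,3) (6,11) (1,10)]:
  edge (0,3)–(6,1): clear
  edge (6,1)–(8,3): clear
  edge (8,3)–(6,11): clear
  edge (6,11)–(1,10): clear
  edge (1,10)–(0,3): clear
  midpoint (23/2,47/2) outside
  → clear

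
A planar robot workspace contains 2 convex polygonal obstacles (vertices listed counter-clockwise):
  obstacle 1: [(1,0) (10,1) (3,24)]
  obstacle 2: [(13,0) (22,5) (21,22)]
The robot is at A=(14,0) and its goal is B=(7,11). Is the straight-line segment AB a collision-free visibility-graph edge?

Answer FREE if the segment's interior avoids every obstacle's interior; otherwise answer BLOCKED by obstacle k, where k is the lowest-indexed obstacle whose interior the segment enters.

BLOCKED by obstacle 2

Obstacle 1 [(1,0) (10,1) (3,24)]:
  edge (1,0)–(10,1): clear
  edge (10,1)–(3,24): clear
  edge (3,24)–(1,0): clear
  midpoint (21/2,11/2) outside
  → clear
Obstacle 2 [(13,0) (22,5) (21,22)]:
  edge (13,0)–(22,5): crosses AB
  edge (22,5)–(21,22): clear
  edge (21,22)–(13,0): crosses AB
  → BLOCKED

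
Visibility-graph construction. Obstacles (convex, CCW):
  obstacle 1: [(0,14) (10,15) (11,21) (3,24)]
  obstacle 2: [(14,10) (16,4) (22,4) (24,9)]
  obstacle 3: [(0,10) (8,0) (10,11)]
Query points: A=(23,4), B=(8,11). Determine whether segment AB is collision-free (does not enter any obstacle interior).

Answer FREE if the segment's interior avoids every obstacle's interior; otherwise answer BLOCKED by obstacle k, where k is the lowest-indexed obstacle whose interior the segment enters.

Obstacle 1 [(0,14) (10,15) (11,21) (3,24)]:
  edge (0,14)–(10,15): clear
  edge (10,15)–(11,21): clear
  edge (11,21)–(3,24): clear
  edge (3,24)–(0,14): clear
  midpoint (31/2,15/2) outside
  → clear
Obstacle 2 [(14,10) (16,4) (22,4) (24,9)]:
  edge (14,10)–(16,4): crosses AB
  edge (16,4)–(22,4): clear
  edge (22,4)–(24,9): crosses AB
  edge (24,9)–(14,10): clear
  → BLOCKED
Obstacle 3 [(0,10) (8,0) (10,11)]:
  edge (0,10)–(8,0): clear
  edge (8,0)–(10,11): crosses AB
  edge (10,11)–(0,10): crosses AB
  → BLOCKED

BLOCKED by obstacle 2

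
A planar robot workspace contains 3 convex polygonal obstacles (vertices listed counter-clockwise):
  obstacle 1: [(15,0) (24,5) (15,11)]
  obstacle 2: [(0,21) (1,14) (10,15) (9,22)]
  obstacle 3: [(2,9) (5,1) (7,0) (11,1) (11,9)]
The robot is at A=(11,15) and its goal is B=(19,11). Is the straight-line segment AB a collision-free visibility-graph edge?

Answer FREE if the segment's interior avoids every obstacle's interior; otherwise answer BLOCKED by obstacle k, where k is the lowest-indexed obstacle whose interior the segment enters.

Obstacle 1 [(15,0) (24,5) (15,11)]:
  edge (15,0)–(24,5): clear
  edge (24,5)–(15,11): clear
  edge (15,11)–(15,0): clear
  midpoint (15,13) outside
  → clear
Obstacle 2 [(0,21) (1,14) (10,15) (9,22)]:
  edge (0,21)–(1,14): clear
  edge (1,14)–(10,15): clear
  edge (10,15)–(9,22): clear
  edge (9,22)–(0,21): clear
  midpoint (15,13) outside
  → clear
Obstacle 3 [(2,9) (5,1) (7,0) (11,1) (11,9)]:
  edge (2,9)–(5,1): clear
  edge (5,1)–(7,0): clear
  edge (7,0)–(11,1): clear
  edge (11,1)–(11,9): clear
  edge (11,9)–(2,9): clear
  midpoint (15,13) outside
  → clear

FREE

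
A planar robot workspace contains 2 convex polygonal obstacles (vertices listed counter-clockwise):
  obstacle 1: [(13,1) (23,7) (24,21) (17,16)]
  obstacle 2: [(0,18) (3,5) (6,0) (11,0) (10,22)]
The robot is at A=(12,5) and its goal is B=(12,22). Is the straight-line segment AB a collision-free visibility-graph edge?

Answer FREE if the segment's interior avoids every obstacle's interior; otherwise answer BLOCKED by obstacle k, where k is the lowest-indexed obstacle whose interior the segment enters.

FREE

Obstacle 1 [(13,1) (23,7) (24,21) (17,16)]:
  edge (13,1)–(23,7): clear
  edge (23,7)–(24,21): clear
  edge (24,21)–(17,16): clear
  edge (17,16)–(13,1): clear
  midpoint (12,27/2) outside
  → clear
Obstacle 2 [(0,18) (3,5) (6,0) (11,0) (10,22)]:
  edge (0,18)–(3,5): clear
  edge (3,5)–(6,0): clear
  edge (6,0)–(11,0): clear
  edge (11,0)–(10,22): clear
  edge (10,22)–(0,18): clear
  midpoint (12,27/2) outside
  → clear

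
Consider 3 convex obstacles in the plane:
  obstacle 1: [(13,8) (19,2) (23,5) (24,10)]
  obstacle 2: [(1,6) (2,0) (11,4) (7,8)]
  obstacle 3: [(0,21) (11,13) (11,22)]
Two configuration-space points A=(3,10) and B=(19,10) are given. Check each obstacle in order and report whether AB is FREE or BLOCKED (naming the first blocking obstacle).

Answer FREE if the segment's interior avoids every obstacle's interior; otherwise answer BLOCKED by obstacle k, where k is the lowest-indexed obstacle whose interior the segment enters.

Obstacle 1 [(13,8) (19,2) (23,5) (24,10)]:
  edge (13,8)–(19,2): clear
  edge (19,2)–(23,5): clear
  edge (23,5)–(24,10): clear
  edge (24,10)–(13,8): clear
  midpoint (11,10) outside
  → clear
Obstacle 2 [(1,6) (2,0) (11,4) (7,8)]:
  edge (1,6)–(2,0): clear
  edge (2,0)–(11,4): clear
  edge (11,4)–(7,8): clear
  edge (7,8)–(1,6): clear
  midpoint (11,10) outside
  → clear
Obstacle 3 [(0,21) (11,13) (11,22)]:
  edge (0,21)–(11,13): clear
  edge (11,13)–(11,22): clear
  edge (11,22)–(0,21): clear
  midpoint (11,10) outside
  → clear

FREE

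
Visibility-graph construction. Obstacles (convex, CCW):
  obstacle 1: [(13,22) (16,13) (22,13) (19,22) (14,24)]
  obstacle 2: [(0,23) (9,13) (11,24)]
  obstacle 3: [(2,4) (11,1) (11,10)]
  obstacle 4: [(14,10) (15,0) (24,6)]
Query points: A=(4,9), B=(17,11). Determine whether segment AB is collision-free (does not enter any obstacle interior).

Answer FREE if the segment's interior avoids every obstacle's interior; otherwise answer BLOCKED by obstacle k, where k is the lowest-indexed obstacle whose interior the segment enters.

FREE

Obstacle 1 [(13,22) (16,13) (22,13) (19,22) (14,24)]:
  edge (13,22)–(16,13): clear
  edge (16,13)–(22,13): clear
  edge (22,13)–(19,22): clear
  edge (19,22)–(14,24): clear
  edge (14,24)–(13,22): clear
  midpoint (21/2,10) outside
  → clear
Obstacle 2 [(0,23) (9,13) (11,24)]:
  edge (0,23)–(9,13): clear
  edge (9,13)–(11,24): clear
  edge (11,24)–(0,23): clear
  midpoint (21/2,10) outside
  → clear
Obstacle 3 [(2,4) (11,1) (11,10)]:
  edge (2,4)–(11,1): clear
  edge (11,1)–(11,10): clear
  edge (11,10)–(2,4): clear
  midpoint (21/2,10) outside
  → clear
Obstacle 4 [(14,10) (15,0) (24,6)]:
  edge (14,10)–(15,0): clear
  edge (15,0)–(24,6): clear
  edge (24,6)–(14,10): clear
  midpoint (21/2,10) outside
  → clear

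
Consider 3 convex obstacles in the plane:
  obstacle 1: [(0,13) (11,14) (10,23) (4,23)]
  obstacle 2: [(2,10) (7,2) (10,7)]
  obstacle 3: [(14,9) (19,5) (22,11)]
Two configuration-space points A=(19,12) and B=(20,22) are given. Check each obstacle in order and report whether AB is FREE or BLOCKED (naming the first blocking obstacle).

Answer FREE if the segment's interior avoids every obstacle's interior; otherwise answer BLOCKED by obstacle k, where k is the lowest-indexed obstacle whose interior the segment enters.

Obstacle 1 [(0,13) (11,14) (10,23) (4,23)]:
  edge (0,13)–(11,14): clear
  edge (11,14)–(10,23): clear
  edge (10,23)–(4,23): clear
  edge (4,23)–(0,13): clear
  midpoint (39/2,17) outside
  → clear
Obstacle 2 [(2,10) (7,2) (10,7)]:
  edge (2,10)–(7,2): clear
  edge (7,2)–(10,7): clear
  edge (10,7)–(2,10): clear
  midpoint (39/2,17) outside
  → clear
Obstacle 3 [(14,9) (19,5) (22,11)]:
  edge (14,9)–(19,5): clear
  edge (19,5)–(22,11): clear
  edge (22,11)–(14,9): clear
  midpoint (39/2,17) outside
  → clear

FREE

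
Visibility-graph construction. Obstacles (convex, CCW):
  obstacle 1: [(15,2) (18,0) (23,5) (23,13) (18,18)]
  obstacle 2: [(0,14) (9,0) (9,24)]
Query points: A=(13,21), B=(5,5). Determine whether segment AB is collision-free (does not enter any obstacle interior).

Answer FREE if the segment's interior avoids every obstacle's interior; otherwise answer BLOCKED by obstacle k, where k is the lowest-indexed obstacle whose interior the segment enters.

BLOCKED by obstacle 2

Obstacle 1 [(15,2) (18,0) (23,5) (23,13) (18,18)]:
  edge (15,2)–(18,0): clear
  edge (18,0)–(23,5): clear
  edge (23,5)–(23,13): clear
  edge (23,13)–(18,18): clear
  edge (18,18)–(15,2): clear
  midpoint (9,13) outside
  → clear
Obstacle 2 [(0,14) (9,0) (9,24)]:
  edge (0,14)–(9,0): crosses AB
  edge (9,0)–(9,24): crosses AB
  edge (9,24)–(0,14): clear
  → BLOCKED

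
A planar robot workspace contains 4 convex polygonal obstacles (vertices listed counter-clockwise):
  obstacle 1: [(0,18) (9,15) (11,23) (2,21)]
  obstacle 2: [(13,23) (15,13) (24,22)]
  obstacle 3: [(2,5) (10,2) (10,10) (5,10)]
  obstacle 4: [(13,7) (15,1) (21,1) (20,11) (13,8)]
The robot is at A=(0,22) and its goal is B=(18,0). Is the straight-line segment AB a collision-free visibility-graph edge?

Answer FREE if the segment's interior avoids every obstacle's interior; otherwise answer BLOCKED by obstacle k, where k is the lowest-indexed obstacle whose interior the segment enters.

BLOCKED by obstacle 1

Obstacle 1 [(0,18) (9,15) (11,23) (2,21)]:
  edge (0,18)–(9,15): crosses AB
  edge (9,15)–(11,23): clear
  edge (11,23)–(2,21): clear
  edge (2,21)–(0,18): crosses AB
  → BLOCKED
Obstacle 2 [(13,23) (15,13) (24,22)]:
  edge (13,23)–(15,13): clear
  edge (15,13)–(24,22): clear
  edge (24,22)–(13,23): clear
  midpoint (9,11) outside
  → clear
Obstacle 3 [(2,5) (10,2) (10,10) (5,10)]:
  edge (2,5)–(10,2): clear
  edge (10,2)–(10,10): crosses AB
  edge (10,10)–(5,10): crosses AB
  edge (5,10)–(2,5): clear
  → BLOCKED
Obstacle 4 [(13,7) (15,1) (21,1) (20,11) (13,8)]:
  edge (13,7)–(15,1): crosses AB
  edge (15,1)–(21,1): crosses AB
  edge (21,1)–(20,11): clear
  edge (20,11)–(13,8): clear
  edge (13,8)–(13,7): clear
  → BLOCKED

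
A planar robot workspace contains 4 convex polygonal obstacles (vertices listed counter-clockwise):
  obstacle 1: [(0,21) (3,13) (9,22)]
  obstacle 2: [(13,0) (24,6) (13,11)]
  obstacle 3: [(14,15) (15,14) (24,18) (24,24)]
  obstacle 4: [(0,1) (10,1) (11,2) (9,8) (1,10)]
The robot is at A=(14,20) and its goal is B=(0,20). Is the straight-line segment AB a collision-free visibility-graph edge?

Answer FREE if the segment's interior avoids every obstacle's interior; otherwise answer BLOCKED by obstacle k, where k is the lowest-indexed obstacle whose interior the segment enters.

BLOCKED by obstacle 1

Obstacle 1 [(0,21) (3,13) (9,22)]:
  edge (0,21)–(3,13): crosses AB
  edge (3,13)–(9,22): crosses AB
  edge (9,22)–(0,21): clear
  → BLOCKED
Obstacle 2 [(13,0) (24,6) (13,11)]:
  edge (13,0)–(24,6): clear
  edge (24,6)–(13,11): clear
  edge (13,11)–(13,0): clear
  midpoint (7,20) outside
  → clear
Obstacle 3 [(14,15) (15,14) (24,18) (24,24)]:
  edge (14,15)–(15,14): clear
  edge (15,14)–(24,18): clear
  edge (24,18)–(24,24): clear
  edge (24,24)–(14,15): clear
  midpoint (7,20) outside
  → clear
Obstacle 4 [(0,1) (10,1) (11,2) (9,8) (1,10)]:
  edge (0,1)–(10,1): clear
  edge (10,1)–(11,2): clear
  edge (11,2)–(9,8): clear
  edge (9,8)–(1,10): clear
  edge (1,10)–(0,1): clear
  midpoint (7,20) outside
  → clear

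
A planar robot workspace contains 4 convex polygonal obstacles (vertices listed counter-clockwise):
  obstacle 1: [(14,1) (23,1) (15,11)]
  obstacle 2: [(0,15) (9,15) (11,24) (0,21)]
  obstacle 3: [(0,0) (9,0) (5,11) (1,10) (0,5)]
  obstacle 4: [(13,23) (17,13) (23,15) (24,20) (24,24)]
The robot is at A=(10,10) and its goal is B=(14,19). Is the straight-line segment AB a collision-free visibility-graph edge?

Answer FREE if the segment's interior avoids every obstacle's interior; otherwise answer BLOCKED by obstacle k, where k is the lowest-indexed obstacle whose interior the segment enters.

FREE

Obstacle 1 [(14,1) (23,1) (15,11)]:
  edge (14,1)–(23,1): clear
  edge (23,1)–(15,11): clear
  edge (15,11)–(14,1): clear
  midpoint (12,29/2) outside
  → clear
Obstacle 2 [(0,15) (9,15) (11,24) (0,21)]:
  edge (0,15)–(9,15): clear
  edge (9,15)–(11,24): clear
  edge (11,24)–(0,21): clear
  edge (0,21)–(0,15): clear
  midpoint (12,29/2) outside
  → clear
Obstacle 3 [(0,0) (9,0) (5,11) (1,10) (0,5)]:
  edge (0,0)–(9,0): clear
  edge (9,0)–(5,11): clear
  edge (5,11)–(1,10): clear
  edge (1,10)–(0,5): clear
  edge (0,5)–(0,0): clear
  midpoint (12,29/2) outside
  → clear
Obstacle 4 [(13,23) (17,13) (23,15) (24,20) (24,24)]:
  edge (13,23)–(17,13): clear
  edge (17,13)–(23,15): clear
  edge (23,15)–(24,20): clear
  edge (24,20)–(24,24): clear
  edge (24,24)–(13,23): clear
  midpoint (12,29/2) outside
  → clear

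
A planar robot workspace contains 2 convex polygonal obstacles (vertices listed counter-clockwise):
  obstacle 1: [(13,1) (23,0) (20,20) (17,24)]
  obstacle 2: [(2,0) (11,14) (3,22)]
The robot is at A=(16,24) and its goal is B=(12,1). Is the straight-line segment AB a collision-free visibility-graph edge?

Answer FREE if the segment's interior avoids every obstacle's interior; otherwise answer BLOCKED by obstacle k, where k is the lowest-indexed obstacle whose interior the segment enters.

Obstacle 1 [(13,1) (23,0) (20,20) (17,24)]:
  edge (13,1)–(23,0): clear
  edge (23,0)–(20,20): clear
  edge (20,20)–(17,24): clear
  edge (17,24)–(13,1): clear
  midpoint (14,25/2) outside
  → clear
Obstacle 2 [(2,0) (11,14) (3,22)]:
  edge (2,0)–(11,14): clear
  edge (11,14)–(3,22): clear
  edge (3,22)–(2,0): clear
  midpoint (14,25/2) outside
  → clear

FREE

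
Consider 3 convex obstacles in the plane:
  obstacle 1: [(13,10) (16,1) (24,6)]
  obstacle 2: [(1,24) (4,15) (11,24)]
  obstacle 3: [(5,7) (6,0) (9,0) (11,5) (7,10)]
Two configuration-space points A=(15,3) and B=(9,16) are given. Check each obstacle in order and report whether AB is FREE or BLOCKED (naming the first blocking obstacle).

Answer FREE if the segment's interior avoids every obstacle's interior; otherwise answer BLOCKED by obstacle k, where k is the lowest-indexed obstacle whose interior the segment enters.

Obstacle 1 [(13,10) (16,1) (24,6)]:
  edge (13,10)–(16,1): clear
  edge (16,1)–(24,6): clear
  edge (24,6)–(13,10): clear
  midpoint (12,19/2) outside
  → clear
Obstacle 2 [(1,24) (4,15) (11,24)]:
  edge (1,24)–(4,15): clear
  edge (4,15)–(11,24): clear
  edge (11,24)–(1,24): clear
  midpoint (12,19/2) outside
  → clear
Obstacle 3 [(5,7) (6,0) (9,0) (11,5) (7,10)]:
  edge (5,7)–(6,0): clear
  edge (6,0)–(9,0): clear
  edge (9,0)–(11,5): clear
  edge (11,5)–(7,10): clear
  edge (7,10)–(5,7): clear
  midpoint (12,19/2) outside
  → clear

FREE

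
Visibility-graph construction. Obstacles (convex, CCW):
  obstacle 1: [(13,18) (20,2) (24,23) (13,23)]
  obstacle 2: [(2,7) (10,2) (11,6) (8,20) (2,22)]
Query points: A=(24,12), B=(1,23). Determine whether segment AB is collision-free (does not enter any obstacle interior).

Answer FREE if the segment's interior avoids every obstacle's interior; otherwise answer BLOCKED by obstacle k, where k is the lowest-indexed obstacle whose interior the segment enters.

Obstacle 1 [(13,18) (20,2) (24,23) (13,23)]:
  edge (13,18)–(20,2): crosses AB
  edge (20,2)–(24,23): crosses AB
  edge (24,23)–(13,23): clear
  edge (13,23)–(13,18): clear
  → BLOCKED
Obstacle 2 [(2,7) (10,2) (11,6) (8,20) (2,22)]:
  edge (2,7)–(10,2): clear
  edge (10,2)–(11,6): clear
  edge (11,6)–(8,20): crosses AB
  edge (8,20)–(2,22): crosses AB
  edge (2,22)–(2,7): clear
  → BLOCKED

BLOCKED by obstacle 1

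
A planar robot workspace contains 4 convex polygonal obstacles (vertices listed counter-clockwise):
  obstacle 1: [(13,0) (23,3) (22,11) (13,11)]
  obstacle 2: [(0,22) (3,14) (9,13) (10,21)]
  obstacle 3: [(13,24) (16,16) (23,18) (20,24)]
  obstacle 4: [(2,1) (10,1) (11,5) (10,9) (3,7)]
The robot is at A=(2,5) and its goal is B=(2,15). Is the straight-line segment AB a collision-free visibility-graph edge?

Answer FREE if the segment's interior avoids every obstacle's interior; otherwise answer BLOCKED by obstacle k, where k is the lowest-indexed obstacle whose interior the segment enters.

FREE

Obstacle 1 [(13,0) (23,3) (22,11) (13,11)]:
  edge (13,0)–(23,3): clear
  edge (23,3)–(22,11): clear
  edge (22,11)–(13,11): clear
  edge (13,11)–(13,0): clear
  midpoint (2,10) outside
  → clear
Obstacle 2 [(0,22) (3,14) (9,13) (10,21)]:
  edge (0,22)–(3,14): clear
  edge (3,14)–(9,13): clear
  edge (9,13)–(10,21): clear
  edge (10,21)–(0,22): clear
  midpoint (2,10) outside
  → clear
Obstacle 3 [(13,24) (16,16) (23,18) (20,24)]:
  edge (13,24)–(16,16): clear
  edge (16,16)–(23,18): clear
  edge (23,18)–(20,24): clear
  edge (20,24)–(13,24): clear
  midpoint (2,10) outside
  → clear
Obstacle 4 [(2,1) (10,1) (11,5) (10,9) (3,7)]:
  edge (2,1)–(10,1): clear
  edge (10,1)–(11,5): clear
  edge (11,5)–(10,9): clear
  edge (10,9)–(3,7): clear
  edge (3,7)–(2,1): clear
  midpoint (2,10) outside
  → clear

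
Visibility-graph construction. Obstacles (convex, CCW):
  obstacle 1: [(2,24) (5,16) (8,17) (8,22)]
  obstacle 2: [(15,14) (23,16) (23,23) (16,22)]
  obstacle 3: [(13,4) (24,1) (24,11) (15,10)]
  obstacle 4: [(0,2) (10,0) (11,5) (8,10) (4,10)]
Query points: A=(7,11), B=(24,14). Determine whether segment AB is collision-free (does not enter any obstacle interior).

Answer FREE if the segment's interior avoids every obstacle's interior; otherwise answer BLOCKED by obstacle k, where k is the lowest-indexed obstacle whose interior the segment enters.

Obstacle 1 [(2,24) (5,16) (8,17) (8,22)]:
  edge (2,24)–(5,16): clear
  edge (5,16)–(8,17): clear
  edge (8,17)–(8,22): clear
  edge (8,22)–(2,24): clear
  midpoint (31/2,25/2) outside
  → clear
Obstacle 2 [(15,14) (23,16) (23,23) (16,22)]:
  edge (15,14)–(23,16): clear
  edge (23,16)–(23,23): clear
  edge (23,23)–(16,22): clear
  edge (16,22)–(15,14): clear
  midpoint (31/2,25/2) outside
  → clear
Obstacle 3 [(13,4) (24,1) (24,11) (15,10)]:
  edge (13,4)–(24,1): clear
  edge (24,1)–(24,11): clear
  edge (24,11)–(15,10): clear
  edge (15,10)–(13,4): clear
  midpoint (31/2,25/2) outside
  → clear
Obstacle 4 [(0,2) (10,0) (11,5) (8,10) (4,10)]:
  edge (0,2)–(10,0): clear
  edge (10,0)–(11,5): clear
  edge (11,5)–(8,10): clear
  edge (8,10)–(4,10): clear
  edge (4,10)–(0,2): clear
  midpoint (31/2,25/2) outside
  → clear

FREE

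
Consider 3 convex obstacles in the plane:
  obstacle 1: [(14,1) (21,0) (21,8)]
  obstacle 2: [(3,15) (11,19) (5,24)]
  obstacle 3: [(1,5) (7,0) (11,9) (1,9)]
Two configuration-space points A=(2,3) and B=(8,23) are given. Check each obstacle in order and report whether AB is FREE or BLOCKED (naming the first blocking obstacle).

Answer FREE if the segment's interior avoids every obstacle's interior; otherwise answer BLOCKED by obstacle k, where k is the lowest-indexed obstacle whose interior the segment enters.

BLOCKED by obstacle 2

Obstacle 1 [(14,1) (21,0) (21,8)]:
  edge (14,1)–(21,0): clear
  edge (21,0)–(21,8): clear
  edge (21,8)–(14,1): clear
  midpoint (5,13) outside
  → clear
Obstacle 2 [(3,15) (11,19) (5,24)]:
  edge (3,15)–(11,19): crosses AB
  edge (11,19)–(5,24): crosses AB
  edge (5,24)–(3,15): clear
  → BLOCKED
Obstacle 3 [(1,5) (7,0) (11,9) (1,9)]:
  edge (1,5)–(7,0): crosses AB
  edge (7,0)–(11,9): clear
  edge (11,9)–(1,9): crosses AB
  edge (1,9)–(1,5): clear
  → BLOCKED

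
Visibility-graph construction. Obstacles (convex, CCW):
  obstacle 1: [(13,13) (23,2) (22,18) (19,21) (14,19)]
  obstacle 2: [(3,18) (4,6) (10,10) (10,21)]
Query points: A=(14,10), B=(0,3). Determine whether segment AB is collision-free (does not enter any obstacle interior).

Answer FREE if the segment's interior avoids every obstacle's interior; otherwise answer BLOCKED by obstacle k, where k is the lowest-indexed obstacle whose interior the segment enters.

FREE

Obstacle 1 [(13,13) (23,2) (22,18) (19,21) (14,19)]:
  edge (13,13)–(23,2): clear
  edge (23,2)–(22,18): clear
  edge (22,18)–(19,21): clear
  edge (19,21)–(14,19): clear
  edge (14,19)–(13,13): clear
  midpoint (7,13/2) outside
  → clear
Obstacle 2 [(3,18) (4,6) (10,10) (10,21)]:
  edge (3,18)–(4,6): clear
  edge (4,6)–(10,10): clear
  edge (10,10)–(10,21): clear
  edge (10,21)–(3,18): clear
  midpoint (7,13/2) outside
  → clear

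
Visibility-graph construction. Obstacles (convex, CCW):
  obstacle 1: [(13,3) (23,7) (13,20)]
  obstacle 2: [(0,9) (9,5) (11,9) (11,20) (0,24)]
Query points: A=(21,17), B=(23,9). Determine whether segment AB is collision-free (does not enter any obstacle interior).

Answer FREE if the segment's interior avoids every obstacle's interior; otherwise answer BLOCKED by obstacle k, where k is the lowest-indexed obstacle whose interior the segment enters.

Obstacle 1 [(13,3) (23,7) (13,20)]:
  edge (13,3)–(23,7): clear
  edge (23,7)–(13,20): clear
  edge (13,20)–(13,3): clear
  midpoint (22,13) outside
  → clear
Obstacle 2 [(0,9) (9,5) (11,9) (11,20) (0,24)]:
  edge (0,9)–(9,5): clear
  edge (9,5)–(11,9): clear
  edge (11,9)–(11,20): clear
  edge (11,20)–(0,24): clear
  edge (0,24)–(0,9): clear
  midpoint (22,13) outside
  → clear

FREE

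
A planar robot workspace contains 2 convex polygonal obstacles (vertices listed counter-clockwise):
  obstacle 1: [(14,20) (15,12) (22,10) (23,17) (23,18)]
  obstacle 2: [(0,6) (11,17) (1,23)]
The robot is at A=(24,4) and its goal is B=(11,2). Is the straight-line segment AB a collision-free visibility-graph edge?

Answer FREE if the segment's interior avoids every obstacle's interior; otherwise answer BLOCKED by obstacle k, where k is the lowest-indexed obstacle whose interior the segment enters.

Obstacle 1 [(14,20) (15,12) (22,10) (23,17) (23,18)]:
  edge (14,20)–(15,12): clear
  edge (15,12)–(22,10): clear
  edge (22,10)–(23,17): clear
  edge (23,17)–(23,18): clear
  edge (23,18)–(14,20): clear
  midpoint (35/2,3) outside
  → clear
Obstacle 2 [(0,6) (11,17) (1,23)]:
  edge (0,6)–(11,17): clear
  edge (11,17)–(1,23): clear
  edge (1,23)–(0,6): clear
  midpoint (35/2,3) outside
  → clear

FREE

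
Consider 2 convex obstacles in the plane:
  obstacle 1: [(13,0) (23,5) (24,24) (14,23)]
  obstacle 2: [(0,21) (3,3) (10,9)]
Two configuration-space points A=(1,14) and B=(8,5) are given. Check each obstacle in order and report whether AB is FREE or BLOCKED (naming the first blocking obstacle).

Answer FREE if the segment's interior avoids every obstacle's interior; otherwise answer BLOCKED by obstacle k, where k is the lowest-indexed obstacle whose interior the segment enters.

Obstacle 1 [(13,0) (23,5) (24,24) (14,23)]:
  edge (13,0)–(23,5): clear
  edge (23,5)–(24,24): clear
  edge (24,24)–(14,23): clear
  edge (14,23)–(13,0): clear
  midpoint (9/2,19/2) outside
  → clear
Obstacle 2 [(0,21) (3,3) (10,9)]:
  edge (0,21)–(3,3): crosses AB
  edge (3,3)–(10,9): crosses AB
  edge (10,9)–(0,21): clear
  → BLOCKED

BLOCKED by obstacle 2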